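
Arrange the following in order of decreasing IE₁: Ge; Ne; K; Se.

Ne is in period 2, group 18; K is in period 4, group 1; Ge is in period 4, group 14; Se is in period 4, group 16.
Across a period the outer electron is held more tightly (higher IE₁); down a group it sits in a higher shell, more shielded, and comes off more easily.
Neither a single period nor a single group — weigh both effects.
Ge > K: both are in period 4; the period trend gives Ge the larger value.
Se > Ge: Se lies to the right of Ge in period 4, so the across-period effect alone puts Se higher.
Ne > Se: relative to Se, both the across-period and down-group shifts push Ne's first ionization energy up.
For reference (kJ/mol): Ne 2081, K 419, Ge 762, Se 941.
So from highest to lowest: Ne > Se > Ge > K.

Ne > Se > Ge > K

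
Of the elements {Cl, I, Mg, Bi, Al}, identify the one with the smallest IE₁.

Mg is in period 3, group 2; Al is in period 3, group 13; Cl is in period 3, group 17; I is in period 5, group 17; Bi is in period 6, group 15.
First ionization energy rises across a period (greater Z_eff holds electrons more tightly) and falls down a group (valence electrons are farther from the nucleus).
Neither a single period nor a single group — weigh both effects.
Bi > Al: the two effects oppose for this pair; the across-period effect wins (703 vs 578 kJ/mol).
Mg > Bi: the two effects oppose for this pair; the down-group effect wins (738 vs 703 kJ/mol).
I > Mg: period and group pull opposite ways; the across-period shift dominates (1008 vs 738 kJ/mol).
Cl > I: Cl sits above I in group 17, so the down-group effect alone puts Cl higher.
Note the exception: Mg has a higher first ionization energy than Al, contrary to the simple trend — Al's single 3p electron is easier to remove than one from Mg's filled 3s².
For reference (kJ/mol): Mg 738, Al 578, Cl 1251, I 1008, Bi 703.
The smallest IE₁ among these belongs to Al.

Al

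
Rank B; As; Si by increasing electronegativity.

Si < B < As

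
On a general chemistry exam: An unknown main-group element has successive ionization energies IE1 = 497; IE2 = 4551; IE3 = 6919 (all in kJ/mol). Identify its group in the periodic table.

Look for the largest jump between consecutive ionization energies: IE2/IE1 ≈ 9.2, far larger than any earlier ratio.
That jump marks the point where a core electron is being removed. So the atom has 1 valence electron.
A main-group element with 1 valence electron is in group 1.

Group 1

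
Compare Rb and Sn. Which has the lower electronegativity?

Rb

EN rises left→right (higher Z_eff, smaller atoms) and falls top→bottom (larger, more shielded atoms).
All lie in period 5, so electronegativity increases left to right.
So Rb has the lower electronegativity (Rb < Sn).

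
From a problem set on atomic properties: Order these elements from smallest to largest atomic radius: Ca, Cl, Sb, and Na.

Cl, Sb, Na, Ca

Na is in period 3, group 1; Cl is in period 3, group 17; Ca is in period 4, group 2; Sb is in period 5, group 15.
Moving right in a period, electrons are added to the same shell under a stronger nuclear pull, so atoms get smaller; moving down, a new shell is opened and atoms get larger.
These span different periods and groups, so the two trends combine.
Sb > Cl: relative to Cl, both the across-period and down-group shifts push Sb's atomic radius up.
Na > Sb: period and group pull opposite ways; the across-period shift dominates (155 vs 140 pm).
Ca > Na: period and group pull opposite ways; the down-group shift dominates (171 vs 155 pm).
Tabulated atomic radius (pm): Na 155, Cl 99, Ca 171, Sb 140.
So from smallest to largest: Cl < Sb < Na < Ca.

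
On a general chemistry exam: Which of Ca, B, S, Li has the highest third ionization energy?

Li

The third ionization energy removes an electron from the +2 ion. For each element: Ca²⁺ is the bare [Ar] core; B²⁺ still has 1 valence electron; S²⁺ still has 4 valence electrons; Li²⁺ is already 1 electron into the core.
Breaking into a closed-shell core is much more expensive than removing a leftover valence electron — Ca and Li have the largest IE_3 here.
Valence configurations: B²⁺ [He]2s¹, S²⁺ [Ne]3s²3p².
Approximate IE_3 values (kJ/mol): Ca 4912, B 3660, S 3357, Li 11815.
Overall IE_3 order: S < B < Ca < Li.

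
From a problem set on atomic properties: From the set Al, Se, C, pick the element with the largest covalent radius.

C is in period 2, group 14; Al is in period 3, group 13; Se is in period 4, group 16.
Radius decreases left→right (rising Z_eff, same n) and increases top→bottom (higher n).
Neither a single period nor a single group — weigh both effects.
Se > C: the two effects oppose for this pair; the down-group effect wins (116 vs 75 pm).
Al > Se: the two effects oppose for this pair; the across-period effect wins (126 vs 116 pm).
For reference (pm): C 75, Al 126, Se 116.
The largest covalent radius among these belongs to Al.

Al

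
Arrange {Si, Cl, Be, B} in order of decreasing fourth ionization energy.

IE_4 is the cost of taking one more electron from the +3 cation: Si³⁺ still has 1 valence electron; Cl³⁺ still has 4 valence electrons; Be³⁺ is already 1 electron into the core; B³⁺ is the bare [He] core.
Breaking into a closed-shell core is much more expensive than removing a leftover valence electron — Be and B have the largest IE_4 here.
Valence configurations: Si³⁺ [Ne]3s¹, Cl³⁺ [Ne]3s²3p².
Approximate IE_4 values (kJ/mol): Si 4356, Cl 5159, Be 21007, B 25026.
Overall IE_4 order: Si < Cl < Be < B.

B > Be > Cl > Si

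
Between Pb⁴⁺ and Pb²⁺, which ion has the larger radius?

Pb²⁺

Both ions have Z = 82 protons, but Pb⁴⁺ has lost more electrons, so its remaining electrons feel a larger effective nuclear charge per electron and are pulled in more tightly.
Higher positive charge → smaller ion, so Pb²⁺ > Pb⁴⁺.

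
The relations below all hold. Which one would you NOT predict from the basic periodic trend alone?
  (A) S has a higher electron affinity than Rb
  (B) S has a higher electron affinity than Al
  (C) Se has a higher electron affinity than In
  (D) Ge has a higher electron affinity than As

(D)

The general trend: electron affinity increases across a period and decreases down a group.
(A) S (period 3, group 16) vs Rb (period 5, group 1): the stated order agrees with the simple trend.
(B) S (period 3, group 16) vs Al (period 3, group 13): the stated order agrees with the simple trend.
(C) Se (period 4, group 16) vs In (period 5, group 13): the stated order agrees with the simple trend.
(D) Ge (period 4, group 14) vs As (period 4, group 15): the stated order contradicts the simple trend.
The exception is (D): adding an electron to As's half-filled 4p³ is unfavourable, so Ge (4p²) has the more exothermic EA.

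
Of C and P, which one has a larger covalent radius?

P

Atomic radius shrinks across a period as nuclear charge pulls the same shell inward, and grows down a group as new shells are added.
A diagonal step moves right (one effect) and down (the opposite effect) at once.
P > C: the two effects oppose for this pair; the down-group effect wins (111 vs 75 pm).
Approximate values (pm): C 75, P 111.
So P has the larger covalent radius (P > C).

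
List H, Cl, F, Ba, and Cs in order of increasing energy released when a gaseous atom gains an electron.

Ba, Cs, H, F, Cl

H is in period 1, group 1; F is in period 2, group 17; Cl is in period 3, group 17; Cs is in period 6, group 1; Ba is in period 6, group 2.
Atoms with high Z_eff and room in the valence shell (especially the halogens) have the most exothermic electron affinities.
Here both period and group differ, so the two effects have to be weighed against each other.
Cs > Ba: this pair runs against the simple trend — see the exception note.
H > Cs: they share group 1; the group trend gives H the larger value.
F > H: the two effects oppose for this pair; the across-period effect wins (328 vs 73 kJ/mol).
Cl > F: this pair runs against the simple trend — see the exception note.
Note the exception: Cs has a higher electron affinity than Ba, contrary to the simple trend — adding an electron to Ba (ns²) has to open a new, higher-energy np subshell, which is unfavourable.
Note the exception: Cl has a higher electron affinity than F, contrary to the simple trend — F's small 2p subshell makes the incoming electron feel strong e⁻–e⁻ repulsion, so Cl actually releases more energy on gaining an electron.
For reference (kJ/mol): H 73, F 328, Cl 349, Cs 46, Ba 14.
So from lowest to highest: Ba < Cs < H < F < Cl.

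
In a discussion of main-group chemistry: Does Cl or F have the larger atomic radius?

F is in period 2, group 17; Cl is in period 3, group 17.
Radius decreases left→right (rising Z_eff, same n) and increases top→bottom (higher n).
All are in group 17, so atomic radius increases down the group.
So Cl has the larger atomic radius (Cl > F).

Cl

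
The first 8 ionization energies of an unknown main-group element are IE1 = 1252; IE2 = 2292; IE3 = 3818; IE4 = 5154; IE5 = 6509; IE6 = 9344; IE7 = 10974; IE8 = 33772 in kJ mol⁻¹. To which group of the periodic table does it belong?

Group 17

Look for the largest jump between consecutive ionization energies: IE8/IE7 ≈ 3.1, far larger than any earlier ratio.
That jump marks the point where a core electron is being removed. So the atom has 7 valence electrons.
A main-group element with 7 valence electrons is in group 17.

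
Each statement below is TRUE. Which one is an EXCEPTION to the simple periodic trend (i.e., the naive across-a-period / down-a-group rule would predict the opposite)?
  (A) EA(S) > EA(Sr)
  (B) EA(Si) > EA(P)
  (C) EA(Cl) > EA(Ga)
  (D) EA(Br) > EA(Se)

The general trend: electron affinity increases across a period and decreases down a group.
(A) S (period 3, group 16) vs Sr (period 5, group 2): the stated order agrees with the simple trend.
(B) Si (period 3, group 14) vs P (period 3, group 15): the stated order contradicts the simple trend.
(C) Cl (period 3, group 17) vs Ga (period 4, group 13): the stated order agrees with the simple trend.
(D) Br (period 4, group 17) vs Se (period 4, group 16): the stated order agrees with the simple trend.
The exception is (B): adding an electron to P's half-filled 3p³ is unfavourable, so Si (3p²) has the more exothermic EA.

(B)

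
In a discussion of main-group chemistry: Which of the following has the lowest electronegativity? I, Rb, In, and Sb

Rb

Rb is in period 5, group 1; In is in period 5, group 13; Sb is in period 5, group 15; I is in period 5, group 17.
Smaller atoms with higher effective nuclear charge are more electronegative.
All lie in period 5, so electronegativity increases left to right.
The lowest electronegativity among these belongs to Rb.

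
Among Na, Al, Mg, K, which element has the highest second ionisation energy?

After 1 electron has been removed, what remains? Na⁺ is the bare [Ne] core; Al⁺ still has 2 valence electrons; Mg⁺ still has 1 valence electron; K⁺ is the bare [Ar] core.
Pulling an electron out of a noble-gas core costs far more than removing a remaining valence electron, so K and Na sit at the high end of IE_2.
Valence configurations: Al⁺ [Ne]3s², Mg⁺ [Ne]3s¹.
Tabulated IE_2 (kJ/mol): Na 4562, Al 1817, Mg 1451, K 3052.
Putting it together, IE_2: Mg < Al < K < Na.

Na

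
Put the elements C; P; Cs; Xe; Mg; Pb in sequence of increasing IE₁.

Cs < Pb < Mg < P < C < Xe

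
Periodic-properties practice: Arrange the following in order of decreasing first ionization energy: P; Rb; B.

P, B, Rb

B is in period 2, group 13; P is in period 3, group 15; Rb is in period 5, group 1.
First ionization energy rises across a period (greater Z_eff holds electrons more tightly) and falls down a group (valence electrons are farther from the nucleus).
Here both period and group differ, so the two effects have to be weighed against each other.
B > Rb: both effects reinforce here, so B is clearly the higher of the two.
P > B: the two effects oppose for this pair; the across-period effect wins (1012 vs 801 kJ/mol).
Approximate values (kJ/mol): B 801, P 1012, Rb 403.
So from highest to lowest: P > B > Rb.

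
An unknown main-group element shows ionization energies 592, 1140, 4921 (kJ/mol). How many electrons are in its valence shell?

2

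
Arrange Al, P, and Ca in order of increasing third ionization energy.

After 2 electrons have been removed, what remains? Al²⁺ still has 1 valence electron; P²⁺ still has 3 valence electrons; Ca²⁺ is the bare [Ar] core.
Core electrons are held far more tightly than valence electrons, so Ca tops the IE_3 order.
Valence configurations: Al²⁺ [Ne]3s¹, P²⁺ [Ne]3s²3p¹.
Tabulated IE_3 (kJ/mol): Al 2745, P 2914, Ca 4912.
Hence IE_3: Al < P < Ca.

Al < P < Ca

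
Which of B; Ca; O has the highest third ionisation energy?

Consider each +2 ion: B²⁺ still has 1 valence electron; Ca²⁺ is the bare [Ar] core; O²⁺ still has 4 valence electrons.
Usually core removal costs more than valence removal, but here the competition is close: a tightly held n=2 valence electron can cost more to remove than an n=3 core electron, so the actual values have to decide it.
Valence configurations: B²⁺ [He]2s¹, O²⁺ [He]2s²2p².
Approximate IE_3 values (kJ/mol): B 3660, Ca 4912, O 5300.
So the third ionization energies run B < Ca < O.

O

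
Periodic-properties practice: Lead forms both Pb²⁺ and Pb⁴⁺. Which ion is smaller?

Pb⁴⁺

Both ions have Z = 82 protons, but Pb⁴⁺ has lost more electrons, so its remaining electrons feel a larger effective nuclear charge per electron and are pulled in more tightly.
Higher positive charge → smaller ion, so Pb²⁺ > Pb⁴⁺.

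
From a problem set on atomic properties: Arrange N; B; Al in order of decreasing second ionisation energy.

Consider each +1 ion: N⁺ still has 4 valence electrons; B⁺ still has 2 valence electrons; Al⁺ still has 2 valence electrons.
All are still removing valence electrons, so compare the +1 ions as you would atoms: IE_2 generally rises across a period (higher Z_eff) and falls down a group (larger shell), subject to the usual subshell exceptions.
Valence configurations: N⁺ [He]2s²2p², B⁺ [He]2s², Al⁺ [Ne]3s².
Approximate IE_2 values (kJ/mol): N 2856, B 2427, Al 1817.
Overall IE_2 order: Al < B < N.

N > B > Al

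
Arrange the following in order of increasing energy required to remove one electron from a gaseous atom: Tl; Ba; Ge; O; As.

O is in period 2, group 16; Ge is in period 4, group 14; As is in period 4, group 15; Ba is in period 6, group 2; Tl is in period 6, group 13.
Across a period the outer electron is held more tightly (higher IE₁); down a group it sits in a higher shell, more shielded, and comes off more easily.
Neither a single period nor a single group — weigh both effects.
Tl > Ba: both are in period 6; the period trend gives Tl the larger value.
Ge > Tl: relative to Tl, both the across-period and down-group shifts push Ge's first ionization energy up.
As > Ge: both are in period 4; the period trend gives As the larger value.
O > As: relative to As, both the across-period and down-group shifts push O's first ionization energy up.
For reference (kJ/mol): O 1314, Ge 762, As 947, Ba 503, Tl 589.
So from lowest to highest: Ba < Tl < Ge < As < O.

Ba < Tl < Ge < As < O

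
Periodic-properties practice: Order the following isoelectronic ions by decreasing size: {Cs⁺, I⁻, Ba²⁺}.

I⁻ > Cs⁺ > Ba²⁺

All of these have 54 electrons, so size is governed by nuclear charge alone: the more protons, the stronger the pull on the same electron cloud, and the smaller the ion.
Nuclear charges: Ba²⁺ (Z=56), Cs⁺ (Z=55), I⁻ (Z=53).
Largest to smallest: I⁻ > Cs⁺ > Ba²⁺.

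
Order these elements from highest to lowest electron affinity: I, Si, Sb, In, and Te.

Si is in period 3, group 14; In is in period 5, group 13; Sb is in period 5, group 15; Te is in period 5, group 16; I is in period 5, group 17.
Adding an electron releases more energy for atoms nearer the top right (short of the noble gases).
These span different periods and groups, so the two trends combine.
Sb > In: both are in period 5; the period trend gives Sb the larger value.
Si > Sb: the two effects oppose for this pair; the down-group effect wins (134 vs 103 kJ/mol).
Te > Si: the two effects oppose for this pair; the across-period effect wins (190 vs 134 kJ/mol).
I > Te: I lies to the right of Te in period 5, so the across-period effect alone puts I higher.
Tabulated electron affinity (kJ/mol): Si 134, In 29, Sb 103, Te 190, I 295.
So from highest to lowest: I > Te > Si > Sb > In.

I > Te > Si > Sb > In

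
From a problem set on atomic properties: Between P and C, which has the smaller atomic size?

C is in period 2, group 14; P is in period 3, group 15.
Atomic radius shrinks across a period as nuclear charge pulls the same shell inward, and grows down a group as new shells are added.
A diagonal step moves right (one effect) and down (the opposite effect) at once.
P > C: the two effects oppose for this pair; the down-group effect wins (111 vs 75 pm).
Tabulated atomic radius (pm): C 75, P 111.
So C has the smaller atomic size (C < P).

C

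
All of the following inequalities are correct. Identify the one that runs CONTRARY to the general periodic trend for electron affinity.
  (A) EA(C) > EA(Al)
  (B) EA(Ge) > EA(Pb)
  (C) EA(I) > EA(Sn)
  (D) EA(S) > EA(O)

The general trend: electron affinity increases across a period and decreases down a group.
(A) C (period 2, group 14) vs Al (period 3, group 13): the stated order agrees with the simple trend.
(B) Ge (period 4, group 14) vs Pb (period 6, group 14): the stated order agrees with the simple trend.
(C) I (period 5, group 17) vs Sn (period 5, group 14): the stated order agrees with the simple trend.
(D) S (period 3, group 16) vs O (period 2, group 16): the stated order contradicts the simple trend.
The exception is (D): the compact 2p subshell of O repels the added electron more than S's larger 3p does.

(D)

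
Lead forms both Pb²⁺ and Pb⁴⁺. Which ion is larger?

Pb²⁺

Both ions have Z = 82 protons, but Pb⁴⁺ has lost more electrons, so its remaining electrons feel a larger effective nuclear charge per electron and are pulled in more tightly.
Higher positive charge → smaller ion, so Pb²⁺ > Pb⁴⁺.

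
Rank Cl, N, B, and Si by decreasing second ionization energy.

The second ionization energy removes an electron from the +1 ion. For each element: Cl⁺ still has 6 valence electrons; N⁺ still has 4 valence electrons; B⁺ still has 2 valence electrons; Si⁺ still has 3 valence electrons.
All are still removing valence electrons, so compare the +1 ions as you would atoms: IE_2 generally rises across a period (higher Z_eff) and falls down a group (larger shell), subject to the usual subshell exceptions.
Valence configurations: Cl⁺ [Ne]3s²3p⁴, N⁺ [He]2s²2p², B⁺ [He]2s², Si⁺ [Ne]3s²3p¹.
Tabulated IE_2 (kJ/mol): Cl 2298, N 2856, B 2427, Si 1577.
So the second ionization energies run Si < Cl < B < N.

N > B > Cl > Si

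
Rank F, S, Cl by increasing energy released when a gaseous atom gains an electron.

S, F, Cl

F is in period 2, group 17; S is in period 3, group 16; Cl is in period 3, group 17.
EA tends to increase across a period and decrease down a group, though the pattern is less regular than for IE or radius.
Neither a single period nor a single group — weigh both effects.
F > S: both effects reinforce here, so F is clearly the higher of the two.
Cl > F: this pair runs against the simple trend — see the exception note.
Note the exception: Cl has a higher electron affinity than F, contrary to the simple trend — F's small 2p subshell makes the incoming electron feel strong e⁻–e⁻ repulsion, so Cl actually releases more energy on gaining an electron.
Tabulated electron affinity (kJ/mol): F 328, S 200, Cl 349.
So from lowest to highest: S < F < Cl.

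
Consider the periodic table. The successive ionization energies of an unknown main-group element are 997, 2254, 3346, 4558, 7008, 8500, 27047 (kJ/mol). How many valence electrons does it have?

6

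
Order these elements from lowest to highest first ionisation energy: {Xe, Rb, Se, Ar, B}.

Rb, B, Se, Xe, Ar

B is in period 2, group 13; Ar is in period 3, group 18; Se is in period 4, group 16; Rb is in period 5, group 1; Xe is in period 5, group 18.
Across a period the outer electron is held more tightly (higher IE₁); down a group it sits in a higher shell, more shielded, and comes off more easily.
Neither a single period nor a single group — weigh both effects.
B > Rb: both effects reinforce here, so B is clearly the higher of the two.
Se > B: the two effects oppose for this pair; the across-period effect wins (941 vs 801 kJ/mol).
Xe > Se: period and group pull opposite ways; the across-period shift dominates (1170 vs 941 kJ/mol).
Ar > Xe: they share group 18; the group trend gives Ar the larger value.
For reference (kJ/mol): B 801, Ar 1521, Se 941, Rb 403, Xe 1170.
So from lowest to highest: Rb < B < Se < Xe < Ar.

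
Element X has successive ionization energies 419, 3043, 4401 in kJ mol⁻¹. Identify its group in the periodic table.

Group 1

Look for the largest jump between consecutive ionization energies: IE2/IE1 ≈ 7.3, far larger than any earlier ratio.
That jump marks the point where a core electron is being removed. So the atom has 1 valence electron.
A main-group element with 1 valence electron is in group 1.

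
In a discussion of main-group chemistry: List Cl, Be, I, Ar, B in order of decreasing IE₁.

Be is in period 2, group 2; B is in period 2, group 13; Cl is in period 3, group 17; Ar is in period 3, group 18; I is in period 5, group 17.
First ionization energy rises across a period (greater Z_eff holds electrons more tightly) and falls down a group (valence electrons are farther from the nucleus).
Here both period and group differ, so the two effects have to be weighed against each other.
Be > B: this pair runs against the simple trend — see the exception note.
I > Be: the two effects oppose for this pair; the across-period effect wins (1008 vs 900 kJ/mol).
Cl > I: Cl sits above I in group 17, so the down-group effect alone puts Cl higher.
Ar > Cl: both are in period 3; the period trend gives Ar the larger value.
Note the exception: Be has a higher first ionization energy than B, contrary to the simple trend — removing B's lone 2p electron is easier than breaking Be's filled 2s².
Approximate values (kJ/mol): Be 900, B 801, Cl 1251, Ar 1521, I 1008.
So from highest to lowest: Ar > Cl > I > Be > B.

Ar > Cl > I > Be > B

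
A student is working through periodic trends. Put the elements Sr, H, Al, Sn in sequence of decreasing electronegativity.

H > Sn > Al > Sr

H is in period 1, group 1; Al is in period 3, group 13; Sr is in period 5, group 2; Sn is in period 5, group 14.
Atoms toward the upper right of the periodic table pull bonding electrons most strongly.
These span different periods and groups, so the two trends combine.
Al > Sr: both effects reinforce here, so Al is clearly the higher of the two.
Sn > Al: the two effects oppose for this pair; the across-period effect wins (1.96 vs 1.61).
H > Sn: the two effects oppose for this pair; the down-group effect wins (2.20 vs 1.96).
For reference (Pauling): H 2.20, Al 1.61, Sr 0.95, Sn 1.96.
So from highest to lowest: H > Sn > Al > Sr.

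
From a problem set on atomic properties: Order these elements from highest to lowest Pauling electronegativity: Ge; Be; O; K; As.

Be is in period 2, group 2; O is in period 2, group 16; K is in period 4, group 1; Ge is in period 4, group 14; As is in period 4, group 15.
Smaller atoms with higher effective nuclear charge are more electronegative.
These span different periods and groups, so the two trends combine.
Be > K: both effects reinforce here, so Be is clearly the higher of the two.
Ge > Be: the two effects oppose for this pair; the across-period effect wins (2.01 vs 1.57).
As > Ge: As lies to the right of Ge in period 4, so the across-period effect alone puts As higher.
O > As: relative to As, both the across-period and down-group shifts push O's electronegativity up.
For reference (Pauling): Be 1.57, O 3.44, K 0.82, Ge 2.01, As 2.18.
So from highest to lowest: O > As > Ge > Be > K.

O, As, Ge, Be, K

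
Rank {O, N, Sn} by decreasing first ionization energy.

N is in period 2, group 15; O is in period 2, group 16; Sn is in period 5, group 14.
Across a period the outer electron is held more tightly (higher IE₁); down a group it sits in a higher shell, more shielded, and comes off more easily.
Here both period and group differ, so the two effects have to be weighed against each other.
O > Sn: both effects reinforce here, so O is clearly the higher of the two.
N > O: this pair runs against the simple trend — see the exception note.
Note the exception: N has a higher first ionization energy than O, contrary to the simple trend — pairing an electron in O's 2p⁴ costs repulsion energy, so O ionizes more easily than half-filled N (2p³).
Approximate values (kJ/mol): N 1402, O 1314, Sn 709.
So from highest to lowest: N > O > Sn.

N > O > Sn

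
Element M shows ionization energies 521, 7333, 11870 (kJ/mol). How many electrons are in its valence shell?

1

Look for the largest jump between consecutive ionization energies: IE2/IE1 ≈ 14.1, far larger than any earlier ratio.
That jump marks the point where a core electron is being removed. So the atom has 1 valence electron.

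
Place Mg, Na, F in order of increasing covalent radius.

F is in period 2, group 17; Na is in period 3, group 1; Mg is in period 3, group 2.
Moving right in a period, electrons are added to the same shell under a stronger nuclear pull, so atoms get smaller; moving down, a new shell is opened and atoms get larger.
These span different periods and groups, so the two trends combine.
Mg > F: both effects reinforce here, so Mg is clearly the larger of the two.
Na > Mg: both are in period 3; the period trend gives Na the larger value.
For reference (pm): F 64, Na 155, Mg 139.
So from smallest to largest: F < Mg < Na.

F, Mg, Na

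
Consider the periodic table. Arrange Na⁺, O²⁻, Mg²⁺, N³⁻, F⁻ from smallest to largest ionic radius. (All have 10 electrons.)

All of these have 10 electrons, so size is governed by nuclear charge alone: the more protons, the stronger the pull on the same electron cloud, and the smaller the ion.
Nuclear charges: Mg²⁺ (Z=12), Na⁺ (Z=11), F⁻ (Z=9), O²⁻ (Z=8), N³⁻ (Z=7).
Smallest to largest: Mg²⁺ < Na⁺ < F⁻ < O²⁻ < N³⁻.

Mg²⁺, Na⁺, F⁻, O²⁻, N³⁻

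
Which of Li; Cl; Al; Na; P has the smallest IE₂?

Al

IE_2 is the cost of taking one more electron from the +1 cation: Li⁺ is the bare [He] core; Cl⁺ still has 6 valence electrons; Al⁺ still has 2 valence electrons; Na⁺ is the bare [Ne] core; P⁺ still has 4 valence electrons.
Pulling an electron out of a noble-gas core costs far more than removing a remaining valence electron, so Na and Li sit at the high end of IE_2.
Valence configurations: Cl⁺ [Ne]3s²3p⁴, Al⁺ [Ne]3s², P⁺ [Ne]3s²3p².
Tabulated IE_2 (kJ/mol): Li 7298, Cl 2298, Al 1817, Na 4562, P 1907.
Putting it together, IE_2: Al < P < Cl < Na < Li.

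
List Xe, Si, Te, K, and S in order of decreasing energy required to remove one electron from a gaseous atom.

Si is in period 3, group 14; S is in period 3, group 16; K is in period 4, group 1; Te is in period 5, group 16; Xe is in period 5, group 18.
First ionization energy rises across a period (greater Z_eff holds electrons more tightly) and falls down a group (valence electrons are farther from the nucleus).
Neither a single period nor a single group — weigh both effects.
Si > K: both effects reinforce here, so Si is clearly the higher of the two.
Te > Si: period and group pull opposite ways; the across-period shift dominates (869 vs 786 kJ/mol).
S > Te: S sits above Te in group 16, so the down-group effect alone puts S higher.
Xe > S: the two effects oppose for this pair; the across-period effect wins (1170 vs 1000 kJ/mol).
For reference (kJ/mol): Si 786, S 1000, K 419, Te 869, Xe 1170.
So from highest to lowest: Xe > S > Te > Si > K.

Xe, S, Te, Si, K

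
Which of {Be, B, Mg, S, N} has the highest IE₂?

N

Consider each +1 ion: Be⁺ still has 1 valence electron; B⁺ still has 2 valence electrons; Mg⁺ still has 1 valence electron; S⁺ still has 5 valence electrons; N⁺ still has 4 valence electrons.
All are still removing valence electrons, so compare the +1 ions as you would atoms: IE_2 generally rises across a period (higher Z_eff) and falls down a group (larger shell), subject to the usual subshell exceptions.
Valence configurations: Be⁺ [He]2s¹, B⁺ [He]2s², Mg⁺ [Ne]3s¹, S⁺ [Ne]3s²3p³, N⁺ [He]2s²2p².
Tabulated IE_2 (kJ/mol): Be 1757, B 2427, Mg 1451, S 2252, N 2856.
Hence IE_2: Mg < Be < S < B < N.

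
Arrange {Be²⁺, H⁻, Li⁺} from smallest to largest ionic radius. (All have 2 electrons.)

All of these have 2 electrons, so size is governed by nuclear charge alone: the more protons, the stronger the pull on the same electron cloud, and the smaller the ion.
Nuclear charges: Be²⁺ (Z=4), Li⁺ (Z=3), H⁻ (Z=1).
Smallest to largest: Be²⁺ < Li⁺ < H⁻.

Be²⁺ < Li⁺ < H⁻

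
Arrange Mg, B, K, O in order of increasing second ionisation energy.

Mg, B, K, O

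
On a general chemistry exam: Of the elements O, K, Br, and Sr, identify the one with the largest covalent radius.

K

Across a period the added protons contract the valence shell; down a group each new principal shell makes the atom larger.
Here both period and group differ, so the two effects have to be weighed against each other.
Br > O: the two effects oppose for this pair; the down-group effect wins (114 vs 63 pm).
Sr > Br: both effects reinforce here, so Sr is clearly the larger of the two.
K > Sr: period and group pull opposite ways; the across-period shift dominates (196 vs 185 pm).
Tabulated atomic radius (pm): O 63, K 196, Br 114, Sr 185.
The largest covalent radius among these belongs to K.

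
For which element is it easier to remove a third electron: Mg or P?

IE_3 is the cost of taking one more electron from the +2 cation: Mg²⁺ is the bare [Ne] core; P²⁺ still has 3 valence electrons.
Breaking into a closed-shell core is much more expensive than removing a leftover valence electron — Mg has the largest IE_3 here.
Tabulated IE_3 (kJ/mol): Mg 7733, P 2914.
Putting it together, IE_3: P < Mg.

P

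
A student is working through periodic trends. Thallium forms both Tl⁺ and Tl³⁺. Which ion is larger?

Tl⁺

Both ions have Z = 81 protons, but Tl³⁺ has lost more electrons, so its remaining electrons feel a larger effective nuclear charge per electron and are pulled in more tightly.
Higher positive charge → smaller ion, so Tl⁺ > Tl³⁺.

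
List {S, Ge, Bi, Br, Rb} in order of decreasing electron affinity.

Adding an electron releases more energy for atoms nearer the top right (short of the noble gases).
Here both period and group differ, so the two effects have to be weighed against each other.
Bi > Rb: the two effects oppose for this pair; the across-period effect wins (91 vs 47 kJ/mol).
Ge > Bi: the two effects oppose for this pair; the down-group effect wins (119 vs 91 kJ/mol).
S > Ge: relative to Ge, both the across-period and down-group shifts push S's electron affinity up.
Br > S: period and group pull opposite ways; the across-period shift dominates (325 vs 200 kJ/mol).
For reference (kJ/mol): S 200, Ge 119, Br 325, Rb 47, Bi 91.
So from highest to lowest: Br > S > Ge > Bi > Rb.

Br > S > Ge > Bi > Rb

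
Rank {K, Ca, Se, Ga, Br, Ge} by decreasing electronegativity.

K is in period 4, group 1; Ca is in period 4, group 2; Ga is in period 4, group 13; Ge is in period 4, group 14; Se is in period 4, group 16; Br is in period 4, group 17.
EN rises left→right (higher Z_eff, smaller atoms) and falls top→bottom (larger, more shielded atoms).
All lie in period 4, so electronegativity increases left to right.
So from highest to lowest: Br > Se > Ge > Ga > Ca > K.

Br > Se > Ge > Ga > Ca > K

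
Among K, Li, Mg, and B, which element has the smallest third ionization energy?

Consider each +2 ion: K²⁺ is already 1 electron into the core; Li²⁺ is already 1 electron into the core; Mg²⁺ is the bare [Ne] core; B²⁺ still has 1 valence electron.
Pulling an electron out of a noble-gas core costs far more than removing a remaining valence electron, so K, Mg and Li sit at the high end of IE_3.
Approximate IE_3 values (kJ/mol): K 4420, Li 11815, Mg 7733, B 3660.
Putting it together, IE_3: B < K < Mg < Li.

B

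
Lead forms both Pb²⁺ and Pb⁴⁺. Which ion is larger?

Both ions have Z = 82 protons, but Pb⁴⁺ has lost more electrons, so its remaining electrons feel a larger effective nuclear charge per electron and are pulled in more tightly.
Higher positive charge → smaller ion, so Pb²⁺ > Pb⁴⁺.

Pb²⁺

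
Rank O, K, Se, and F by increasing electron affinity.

O is in period 2, group 16; F is in period 2, group 17; K is in period 4, group 1; Se is in period 4, group 16.
Atoms with high Z_eff and room in the valence shell (especially the halogens) have the most exothermic electron affinities.
These span different periods and groups, so the two trends combine.
O > K: both effects reinforce here, so O is clearly the higher of the two.
Se > O: this pair runs against the simple trend — see the exception note.
F > Se: both effects reinforce here, so F is clearly the higher of the two.
Note the exception: Se has a higher electron affinity than O, contrary to the simple trend — O's compact 2p subshell gives strong electron–electron repulsion on the added electron.
Approximate values (kJ/mol): O 141, F 328, K 48, Se 195.
So from lowest to highest: K < O < Se < F.

K < O < Se < F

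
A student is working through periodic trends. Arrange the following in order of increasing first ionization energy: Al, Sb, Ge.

Al, Ge, Sb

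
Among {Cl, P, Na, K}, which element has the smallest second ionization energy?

P

After 1 electron has been removed, what remains? Cl⁺ still has 6 valence electrons; P⁺ still has 4 valence electrons; Na⁺ is the bare [Ne] core; K⁺ is the bare [Ar] core.
Pulling an electron out of a noble-gas core costs far more than removing a remaining valence electron, so K and Na sit at the high end of IE_2.
Valence configurations: Cl⁺ [Ne]3s²3p⁴, P⁺ [Ne]3s²3p².
Approximate IE_2 values (kJ/mol): Cl 2298, P 1907, Na 4562, K 3052.
So the second ionization energies run P < Cl < K < Na.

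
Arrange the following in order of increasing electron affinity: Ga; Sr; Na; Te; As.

Sr < Ga < Na < As < Te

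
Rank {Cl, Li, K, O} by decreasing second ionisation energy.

IE_2 is the cost of taking one more electron from the +1 cation: Cl⁺ still has 6 valence electrons; Li⁺ is the bare [He] core; K⁺ is the bare [Ar] core; O⁺ still has 5 valence electrons.
Usually core removal costs more than valence removal, but here the competition is close: a tightly held n=2 valence electron can cost more to remove than an n=3 core electron, so the actual values have to decide it.
Valence configurations: Cl⁺ [Ne]3s²3p⁴, O⁺ [He]2s²2p³.
Tabulated IE_2 (kJ/mol): Cl 2298, Li 7298, K 3052, O 3388.
Overall IE_2 order: Cl < K < O < Li.

Li, O, K, Cl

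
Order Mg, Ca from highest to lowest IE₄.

The fourth ionization energy removes an electron from the +3 ion. For each element: Mg³⁺ is already 1 electron into the core; Ca³⁺ is already 1 electron into the core.
All of these are removing an electron from a noble-gas core or deeper; the smaller core (lower principal quantum number) is held far more tightly, and within a period the higher nuclear charge binds the same core more tightly.
The numbers (kJ/mol): Mg 10543, Ca 6491.
Hence IE_4: Ca < Mg.

Mg > Ca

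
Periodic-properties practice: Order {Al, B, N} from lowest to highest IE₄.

N < Al < B

Consider each +3 ion: Al³⁺ is the bare [Ne] core; B³⁺ is the bare [He] core; N³⁺ still has 2 valence electrons.
Breaking into a closed-shell core is much more expensive than removing a leftover valence electron — Al and B have the largest IE_4 here.
Tabulated IE_4 (kJ/mol): Al 11577, B 25026, N 7475.
Putting it together, IE_4: N < Al < B.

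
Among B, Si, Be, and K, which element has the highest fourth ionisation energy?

The fourth ionization energy removes an electron from the +3 ion. For each element: B³⁺ is the bare [He] core; Si³⁺ still has 1 valence electron; Be³⁺ is already 1 electron into the core; K³⁺ is already 2 electrons into the core.
Pulling an electron out of a noble-gas core costs far more than removing a remaining valence electron, so K, Be and B sit at the high end of IE_4.
Approximate IE_4 values (kJ/mol): B 25026, Si 4356, Be 21007, K 5877.
So the fourth ionization energies run Si < K < Be < B.

B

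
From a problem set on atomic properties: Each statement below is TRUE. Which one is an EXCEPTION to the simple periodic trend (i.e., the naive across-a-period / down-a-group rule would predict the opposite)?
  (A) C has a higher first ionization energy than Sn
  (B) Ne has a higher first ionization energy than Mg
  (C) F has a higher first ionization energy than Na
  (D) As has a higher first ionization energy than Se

(D)

The general trend: first ionization energy increases across a period and decreases down a group.
(A) C (period 2, group 14) vs Sn (period 5, group 14): the stated order agrees with the simple trend.
(B) Ne (period 2, group 18) vs Mg (period 3, group 2): the stated order agrees with the simple trend.
(C) F (period 2, group 17) vs Na (period 3, group 1): the stated order agrees with the simple trend.
(D) As (period 4, group 15) vs Se (period 4, group 16): the stated order contradicts the simple trend.
The exception is (D): Se (4p⁴) ionizes more easily than half-filled As (4p³).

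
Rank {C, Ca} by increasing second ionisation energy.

Ca < C

The second ionization energy removes an electron from the +1 ion. For each element: C⁺ still has 3 valence electrons; Ca⁺ still has 1 valence electron.
All are still removing valence electrons, so compare the +1 ions as you would atoms: IE_2 generally rises across a period (higher Z_eff) and falls down a group (larger shell), subject to the usual subshell exceptions.
Valence configurations: C⁺ [He]2s²2p¹, Ca⁺ [Ar]4s¹.
The numbers (kJ/mol): C 2353, Ca 1145.
Overall IE_2 order: Ca < C.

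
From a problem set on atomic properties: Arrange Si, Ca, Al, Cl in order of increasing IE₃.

Al < Si < Cl < Ca

The third ionization energy removes an electron from the +2 ion. For each element: Si²⁺ still has 2 valence electrons; Ca²⁺ is the bare [Ar] core; Al²⁺ still has 1 valence electron; Cl²⁺ still has 5 valence electrons.
Pulling an electron out of a noble-gas core costs far more than removing a remaining valence electron, so Ca sits at the high end of IE_3.
Valence configurations: Si²⁺ [Ne]3s², Al²⁺ [Ne]3s¹, Cl²⁺ [Ne]3s²3p³.
The numbers (kJ/mol): Si 3232, Ca 4912, Al 2745, Cl 3822.
Hence IE_3: Al < Si < Cl < Ca.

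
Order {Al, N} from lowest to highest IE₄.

N, Al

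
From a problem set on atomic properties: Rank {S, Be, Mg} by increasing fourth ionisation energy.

S, Mg, Be

After 3 electrons have been removed, what remains? S³⁺ still has 3 valence electrons; Be³⁺ is already 1 electron into the core; Mg³⁺ is already 1 electron into the core.
Core electrons are held far more tightly than valence electrons, so Mg and Be top the IE_4 order.
The numbers (kJ/mol): S 4556, Be 21007, Mg 10543.
So the fourth ionization energies run S < Mg < Be.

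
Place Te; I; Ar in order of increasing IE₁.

Te < I < Ar

Ar is in period 3, group 18; Te is in period 5, group 16; I is in period 5, group 17.
Removing the outermost electron gets harder across a period and easier down a group.
These span different periods and groups, so the two trends combine.
I > Te: both are in period 5; the period trend gives I the larger value.
Ar > I: both effects reinforce here, so Ar is clearly the higher of the two.
For reference (kJ/mol): Ar 1521, Te 869, I 1008.
So from lowest to highest: Te < I < Ar.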